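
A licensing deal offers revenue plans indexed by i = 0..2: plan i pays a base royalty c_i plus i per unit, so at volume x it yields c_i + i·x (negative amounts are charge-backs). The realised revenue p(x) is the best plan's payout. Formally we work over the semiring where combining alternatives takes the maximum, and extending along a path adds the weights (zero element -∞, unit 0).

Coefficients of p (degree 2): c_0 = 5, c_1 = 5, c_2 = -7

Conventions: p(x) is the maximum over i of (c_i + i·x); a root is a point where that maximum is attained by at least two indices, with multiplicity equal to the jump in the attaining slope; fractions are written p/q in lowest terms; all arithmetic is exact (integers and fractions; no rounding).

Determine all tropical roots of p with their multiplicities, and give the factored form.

hull edge (i=0, c=5) to (i=1, c=5): slope 0, span 1
hull edge (i=1, c=5) to (i=2, c=-7): slope -12, span 1
Factored form: p(x) = -7 ⊗ (x ⊕ 0) ⊗ (x ⊕ 12)
Answer: roots = 0 (mult 1), 12 (mult 1)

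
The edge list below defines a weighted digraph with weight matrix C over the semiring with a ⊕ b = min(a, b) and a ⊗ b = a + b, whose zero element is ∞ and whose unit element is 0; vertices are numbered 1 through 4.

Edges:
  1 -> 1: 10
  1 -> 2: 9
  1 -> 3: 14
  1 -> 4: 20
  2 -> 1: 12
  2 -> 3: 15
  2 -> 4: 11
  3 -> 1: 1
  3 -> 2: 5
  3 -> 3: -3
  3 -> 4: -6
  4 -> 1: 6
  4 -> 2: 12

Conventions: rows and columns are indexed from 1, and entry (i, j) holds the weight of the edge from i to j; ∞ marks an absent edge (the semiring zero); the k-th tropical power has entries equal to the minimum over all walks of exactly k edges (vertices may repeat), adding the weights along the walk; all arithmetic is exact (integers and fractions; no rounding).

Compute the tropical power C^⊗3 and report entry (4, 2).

C^⊗2:
  [15, 19, 11, 8]
  [16, 20, 12, 9]
  [-2, 2, -6, -9]
  [16, 15, 20, 23]
C^⊗3:
  [12, 16, 8, 5]
  [13, 17, 9, 6]
  [-5, -1, -9, -12]
  [21, 25, 17, 14]
Key observation: the optimum is the walk 4->1->1->2, with weight 6 + 10 + 9 = 25.
Optimal value attained by: walk 4->1->1->2.
Answer: (C^⊗3)[4][2] = 25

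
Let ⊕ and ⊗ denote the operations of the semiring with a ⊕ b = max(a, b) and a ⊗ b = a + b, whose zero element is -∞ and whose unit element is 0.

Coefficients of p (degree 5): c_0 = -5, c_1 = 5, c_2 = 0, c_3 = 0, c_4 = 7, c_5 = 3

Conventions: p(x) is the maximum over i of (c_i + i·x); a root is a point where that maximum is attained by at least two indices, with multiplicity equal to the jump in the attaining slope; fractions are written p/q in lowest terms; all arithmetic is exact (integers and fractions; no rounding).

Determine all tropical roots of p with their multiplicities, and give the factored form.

hull edge (i=0, c=-5) to (i=1, c=5): slope 10, span 1
hull edge (i=1, c=5) to (i=4, c=7): slope 2/3, span 3
hull edge (i=4, c=7) to (i=5, c=3): slope -4, span 1
Factored form: p(x) = 3 ⊗ (x ⊕ (-10)) ⊗ (x ⊕ (-2/3)) ⊗ (x ⊕ (-2/3)) ⊗ (x ⊕ (-2/3)) ⊗ (x ⊕ 4)
Answer: roots = -10 (mult 1), -2/3 (mult 3), 4 (mult 1)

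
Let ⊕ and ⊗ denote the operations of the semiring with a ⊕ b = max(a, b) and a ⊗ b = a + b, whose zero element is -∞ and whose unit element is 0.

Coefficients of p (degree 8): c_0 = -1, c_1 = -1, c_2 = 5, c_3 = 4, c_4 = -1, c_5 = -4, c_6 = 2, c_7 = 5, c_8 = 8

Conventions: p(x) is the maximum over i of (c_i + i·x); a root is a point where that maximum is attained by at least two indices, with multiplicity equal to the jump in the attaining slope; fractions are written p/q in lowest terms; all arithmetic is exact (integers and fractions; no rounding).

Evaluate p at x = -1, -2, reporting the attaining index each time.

p(-1) = max(-1+0·(-1)=-1, -1+1·(-1)=-2, 5+2·(-1)=3, 4+3·(-1)=1, -1+4·(-1)=-5, -4+5·(-1)=-9, 2+6·(-1)=-4, 5+7·(-1)=-2, 8+8·(-1)=0) = 3 (attained by i=2)
p(-2) = max(-1+0·(-2)=-1, -1+1·(-2)=-3, 5+2·(-2)=1, 4+3·(-2)=-2, -1+4·(-2)=-9, -4+5·(-2)=-14, 2+6·(-2)=-10, 5+7·(-2)=-9, 8+8·(-2)=-8) = 1 (attained by i=2)
Answer: p(-1) = 3; p(-2) = 1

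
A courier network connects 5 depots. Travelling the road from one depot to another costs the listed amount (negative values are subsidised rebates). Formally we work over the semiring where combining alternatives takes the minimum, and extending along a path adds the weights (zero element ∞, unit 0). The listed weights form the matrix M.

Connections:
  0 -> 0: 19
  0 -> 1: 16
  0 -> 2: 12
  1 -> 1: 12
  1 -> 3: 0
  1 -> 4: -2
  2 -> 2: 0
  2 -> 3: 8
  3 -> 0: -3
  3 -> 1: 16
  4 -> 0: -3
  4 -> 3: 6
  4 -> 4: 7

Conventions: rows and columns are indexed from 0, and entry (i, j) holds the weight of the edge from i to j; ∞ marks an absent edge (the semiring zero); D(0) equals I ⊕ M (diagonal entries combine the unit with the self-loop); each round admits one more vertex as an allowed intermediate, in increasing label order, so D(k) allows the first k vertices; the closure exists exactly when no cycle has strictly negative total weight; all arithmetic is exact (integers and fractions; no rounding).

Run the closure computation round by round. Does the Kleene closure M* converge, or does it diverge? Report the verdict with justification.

D(0):
  [0, 16, 12, ∞, ∞]
  [∞, 0, ∞, 0, -2]
  [∞, ∞, 0, 8, ∞]
  [-3, 16, ∞, 0, ∞]
  [-3, ∞, ∞, 6, 0]
D(1):
  [0, 16, 12, ∞, ∞]
  [∞, 0, ∞, 0, -2]
  [∞, ∞, 0, 8, ∞]
  [-3, 13, 9, 0, ∞]
  [-3, 13, 9, 6, 0]
D(2):
  [0, 16, 12, 16, 14]
  [∞, 0, ∞, 0, -2]
  [∞, ∞, 0, 8, ∞]
  [-3, 13, 9, 0, 11]
  [-3, 13, 9, 6, 0]
D(3):
  [0, 16, 12, 16, 14]
  [∞, 0, ∞, 0, -2]
  [∞, ∞, 0, 8, ∞]
  [-3, 13, 9, 0, 11]
  [-3, 13, 9, 6, 0]
D(4):
  [0, 16, 12, 16, 14]
  [-3, 0, 9, 0, -2]
  [5, 21, 0, 8, 19]
  [-3, 13, 9, 0, 11]
  [-3, 13, 9, 6, 0]
D(5):
  [0, 16, 12, 16, 14]
  [-5, 0, 7, 0, -2]
  [5, 21, 0, 8, 19]
  [-3, 13, 9, 0, 11]
  [-3, 13, 9, 6, 0]
Key observation: every diagonal entry stays at the unit through all rounds, so no improving cycle exists.
Answer: CONVERGES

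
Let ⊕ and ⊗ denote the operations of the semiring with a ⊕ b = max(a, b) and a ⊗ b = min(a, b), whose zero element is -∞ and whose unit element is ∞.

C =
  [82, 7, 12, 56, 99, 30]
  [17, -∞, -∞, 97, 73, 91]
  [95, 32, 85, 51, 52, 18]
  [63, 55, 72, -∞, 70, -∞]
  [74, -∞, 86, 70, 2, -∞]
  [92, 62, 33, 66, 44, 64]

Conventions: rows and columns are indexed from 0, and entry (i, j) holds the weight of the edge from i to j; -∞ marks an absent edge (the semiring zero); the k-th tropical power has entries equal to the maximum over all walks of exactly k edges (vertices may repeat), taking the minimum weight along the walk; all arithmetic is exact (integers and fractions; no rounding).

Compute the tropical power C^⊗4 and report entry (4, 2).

C^⊗2:
  [82, 55, 86, 70, 82, 30]
  [91, 62, 73, 70, 70, 64]
  [85, 51, 85, 56, 95, 32]
  [72, 32, 72, 70, 63, 55]
  [86, 55, 85, 56, 74, 30]
  [82, 62, 66, 64, 92, 64]
C^⊗3:
  [86, 55, 85, 70, 82, 55]
  [82, 62, 73, 70, 91, 64]
  [85, 55, 86, 70, 85, 51]
  [72, 55, 72, 63, 72, 55]
  [85, 55, 85, 70, 86, 55]
  [82, 62, 86, 70, 82, 64]
C^⊗4:
  [85, 55, 85, 70, 86, 55]
  [82, 62, 86, 70, 82, 64]
  [86, 55, 85, 70, 85, 55]
  [72, 55, 72, 70, 72, 55]
  [85, 55, 86, 70, 85, 55]
  [86, 62, 85, 70, 82, 64]
Key observation: the optimum is the walk 4->2->0->4->2, with weight 86 min 95 min 99 min 86 = 86.
Optimal value attained by: walk 4->2->0->4->2.
Answer: (C^⊗4)[4][2] = 86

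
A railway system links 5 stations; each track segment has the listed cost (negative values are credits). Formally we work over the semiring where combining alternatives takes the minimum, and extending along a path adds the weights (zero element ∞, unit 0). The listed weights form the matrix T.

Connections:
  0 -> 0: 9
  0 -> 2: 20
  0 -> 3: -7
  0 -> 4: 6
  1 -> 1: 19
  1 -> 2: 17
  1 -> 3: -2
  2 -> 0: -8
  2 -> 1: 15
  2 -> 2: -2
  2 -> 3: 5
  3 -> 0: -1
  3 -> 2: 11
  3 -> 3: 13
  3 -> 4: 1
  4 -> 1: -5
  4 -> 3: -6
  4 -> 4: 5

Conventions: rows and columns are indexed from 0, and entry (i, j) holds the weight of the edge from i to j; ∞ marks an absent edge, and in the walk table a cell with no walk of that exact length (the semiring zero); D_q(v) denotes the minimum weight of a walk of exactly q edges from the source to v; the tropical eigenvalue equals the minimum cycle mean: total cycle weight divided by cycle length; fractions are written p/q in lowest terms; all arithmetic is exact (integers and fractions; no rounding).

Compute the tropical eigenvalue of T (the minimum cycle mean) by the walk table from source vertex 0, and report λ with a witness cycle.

q=0: [0, ∞, ∞, ∞, ∞]
q=1: [9, ∞, 20, -7, 6]
q=2: [-8, 1, 4, 0, -6]
q=3: [-4, -11, 2, -15, -2]
q=4: [-16, -7, -4, -13, -14]
q=5: [-14, -19, -6, -23, -12]
Optimal cycle mean attained by: cycle 0->3->0, total (-7) + (-1), length 2.
Answer: λ = -4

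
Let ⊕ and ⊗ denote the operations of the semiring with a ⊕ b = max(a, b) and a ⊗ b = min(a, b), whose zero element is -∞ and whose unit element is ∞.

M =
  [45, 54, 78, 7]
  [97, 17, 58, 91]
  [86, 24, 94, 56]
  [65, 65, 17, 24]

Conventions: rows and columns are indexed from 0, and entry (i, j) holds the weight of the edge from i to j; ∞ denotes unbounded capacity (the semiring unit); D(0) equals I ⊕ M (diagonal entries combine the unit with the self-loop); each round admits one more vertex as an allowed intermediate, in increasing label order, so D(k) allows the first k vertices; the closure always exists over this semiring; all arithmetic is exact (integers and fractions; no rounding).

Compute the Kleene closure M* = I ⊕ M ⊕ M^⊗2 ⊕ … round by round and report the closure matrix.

D(0):
  [∞, 54, 78, 7]
  [97, ∞, 58, 91]
  [86, 24, ∞, 56]
  [65, 65, 17, ∞]
D(1):
  [∞, 54, 78, 7]
  [97, ∞, 78, 91]
  [86, 54, ∞, 56]
  [65, 65, 65, ∞]
D(2):
  [∞, 54, 78, 54]
  [97, ∞, 78, 91]
  [86, 54, ∞, 56]
  [65, 65, 65, ∞]
D(3):
  [∞, 54, 78, 56]
  [97, ∞, 78, 91]
  [86, 54, ∞, 56]
  [65, 65, 65, ∞]
D(4):
  [∞, 56, 78, 56]
  [97, ∞, 78, 91]
  [86, 56, ∞, 56]
  [65, 65, 65, ∞]
Answer: M* = [[∞, 56, 78, 56], [97, ∞, 78, 91], [86, 56, ∞, 56], [65, 65, 65, ∞]]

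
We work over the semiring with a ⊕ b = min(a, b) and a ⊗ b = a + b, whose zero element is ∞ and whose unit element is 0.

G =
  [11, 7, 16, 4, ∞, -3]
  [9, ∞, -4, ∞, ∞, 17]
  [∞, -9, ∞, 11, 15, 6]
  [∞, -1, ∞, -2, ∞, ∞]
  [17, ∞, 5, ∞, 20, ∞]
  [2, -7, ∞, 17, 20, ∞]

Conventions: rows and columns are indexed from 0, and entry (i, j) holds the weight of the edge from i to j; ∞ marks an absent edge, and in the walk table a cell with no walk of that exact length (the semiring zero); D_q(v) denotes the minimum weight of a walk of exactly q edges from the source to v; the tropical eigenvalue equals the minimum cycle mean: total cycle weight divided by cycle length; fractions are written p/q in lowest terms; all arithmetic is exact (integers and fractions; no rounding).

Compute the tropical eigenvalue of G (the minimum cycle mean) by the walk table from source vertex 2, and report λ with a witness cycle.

q=0: [∞, ∞, 0, ∞, ∞, ∞]
q=1: [∞, -9, ∞, 11, 15, 6]
q=2: [0, -1, -13, 9, 26, 8]
q=3: [8, -22, -5, -2, 2, -7]
q=4: [-13, -14, -26, -4, 10, -5]
q=5: [-5, -35, -18, -15, -11, -20]
q=6: [-26, -27, -39, -17, -3, -18]
Optimal cycle mean attained by: cycle 1->2->1, total (-4) + (-9), length 2.
Answer: λ = -13/2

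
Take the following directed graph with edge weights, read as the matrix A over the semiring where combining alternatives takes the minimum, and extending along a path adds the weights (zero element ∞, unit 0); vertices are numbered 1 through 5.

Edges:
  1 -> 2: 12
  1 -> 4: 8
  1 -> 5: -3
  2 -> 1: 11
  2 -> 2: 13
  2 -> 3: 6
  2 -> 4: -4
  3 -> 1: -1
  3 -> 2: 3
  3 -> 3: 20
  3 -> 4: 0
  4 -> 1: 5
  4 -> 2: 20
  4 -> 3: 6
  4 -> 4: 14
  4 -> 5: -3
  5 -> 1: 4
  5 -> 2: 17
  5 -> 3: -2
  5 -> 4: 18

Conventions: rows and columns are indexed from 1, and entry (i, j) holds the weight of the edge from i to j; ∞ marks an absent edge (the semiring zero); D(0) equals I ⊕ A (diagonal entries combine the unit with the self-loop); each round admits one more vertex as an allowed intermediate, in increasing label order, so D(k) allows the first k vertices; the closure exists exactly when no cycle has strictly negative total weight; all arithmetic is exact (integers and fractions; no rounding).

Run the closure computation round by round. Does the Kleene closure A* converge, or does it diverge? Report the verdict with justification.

D(0):
  [0, 12, ∞, 8, -3]
  [11, 0, 6, -4, ∞]
  [-1, 3, 0, 0, ∞]
  [5, 20, 6, 0, -3]
  [4, 17, -2, 18, 0]
D(1):
  [0, 12, ∞, 8, -3]
  [11, 0, 6, -4, 8]
  [-1, 3, 0, 0, -4]
  [5, 17, 6, 0, -3]
  [4, 16, -2, 12, 0]
D(2):
  [0, 12, 18, 8, -3]
  [11, 0, 6, -4, 8]
  [-1, 3, 0, -1, -4]
  [5, 17, 6, 0, -3]
  [4, 16, -2, 12, 0]
Detection: at round 3, diagonal entry (5, 5) turns strictly negative.
Key observation: the cycle 5->3->1->5 has total weight (-2) + (-1) + (-3), which is strictly negative.
Answer: DIVERGES — negative cycle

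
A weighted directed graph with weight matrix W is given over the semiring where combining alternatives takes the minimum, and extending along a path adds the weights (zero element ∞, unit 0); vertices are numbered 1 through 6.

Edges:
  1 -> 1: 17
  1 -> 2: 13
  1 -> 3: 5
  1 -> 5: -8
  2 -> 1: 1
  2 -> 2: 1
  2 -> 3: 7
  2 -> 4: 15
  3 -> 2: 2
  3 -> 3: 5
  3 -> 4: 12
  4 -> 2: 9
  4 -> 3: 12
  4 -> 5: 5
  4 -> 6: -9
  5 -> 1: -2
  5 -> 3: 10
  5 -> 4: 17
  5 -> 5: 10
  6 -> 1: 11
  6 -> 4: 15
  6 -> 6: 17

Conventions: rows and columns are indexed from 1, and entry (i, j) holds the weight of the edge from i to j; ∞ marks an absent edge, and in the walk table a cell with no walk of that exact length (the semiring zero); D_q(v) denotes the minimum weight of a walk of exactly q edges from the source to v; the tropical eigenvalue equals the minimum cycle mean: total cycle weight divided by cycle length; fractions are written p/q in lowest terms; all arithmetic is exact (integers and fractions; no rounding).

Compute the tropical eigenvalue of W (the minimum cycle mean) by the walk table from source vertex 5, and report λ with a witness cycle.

q=0: [∞, ∞, ∞, ∞, 0, ∞]
q=1: [-2, ∞, 10, 17, 10, ∞]
q=2: [8, 11, 3, 22, -10, 8]
q=3: [-12, 5, 0, 7, 0, 13]
q=4: [-2, 1, -7, 12, -20, -2]
q=5: [-22, -5, -10, -3, -10, 3]
q=6: [-12, -9, -17, 2, -30, -12]
Optimal cycle mean attained by: cycle 1->5->1, total (-8) + (-2), length 2.
Answer: λ = -5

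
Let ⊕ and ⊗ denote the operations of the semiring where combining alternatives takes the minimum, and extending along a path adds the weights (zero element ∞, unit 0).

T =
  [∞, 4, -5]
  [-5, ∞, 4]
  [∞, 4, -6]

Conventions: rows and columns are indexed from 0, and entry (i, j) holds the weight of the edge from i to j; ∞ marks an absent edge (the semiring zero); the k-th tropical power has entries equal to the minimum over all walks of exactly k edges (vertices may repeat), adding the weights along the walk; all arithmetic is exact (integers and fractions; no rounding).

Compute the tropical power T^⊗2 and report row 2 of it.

T^⊗2:
  [-1, -1, -11]
  [∞, -1, -10]
  [-1, -2, -12]
Answer: row 2 of T^⊗2 = [-1, -2, -12]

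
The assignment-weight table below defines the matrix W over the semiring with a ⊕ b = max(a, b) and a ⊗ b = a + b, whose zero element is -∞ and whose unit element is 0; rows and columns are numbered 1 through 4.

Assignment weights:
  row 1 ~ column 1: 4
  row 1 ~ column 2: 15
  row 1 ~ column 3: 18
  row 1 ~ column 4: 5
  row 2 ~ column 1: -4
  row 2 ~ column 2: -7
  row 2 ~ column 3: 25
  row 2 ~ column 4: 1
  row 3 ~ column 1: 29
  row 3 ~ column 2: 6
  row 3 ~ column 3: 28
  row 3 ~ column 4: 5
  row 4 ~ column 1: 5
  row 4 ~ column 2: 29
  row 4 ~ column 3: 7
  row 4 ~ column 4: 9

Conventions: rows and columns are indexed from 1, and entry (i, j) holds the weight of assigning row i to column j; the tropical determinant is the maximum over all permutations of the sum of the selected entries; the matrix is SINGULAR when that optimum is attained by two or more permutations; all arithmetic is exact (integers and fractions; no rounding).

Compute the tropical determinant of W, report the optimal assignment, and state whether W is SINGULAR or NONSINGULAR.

σ = (1, 2, 3, 4): 4 + (-7) + 28 + 9 = 34
σ = (1, 2, 4, 3): 4 + (-7) + 5 + 7 = 9
σ = (1, 3, 2, 4): 4 + 25 + 6 + 9 = 44
σ = (1, 3, 4, 2): 4 + 25 + 5 + 29 = 63
σ = (1, 4, 2, 3): 4 + 1 + 6 + 7 = 18
σ = (1, 4, 3, 2): 4 + 1 + 28 + 29 = 62
σ = (2, 1, 3, 4): 15 + (-4) + 28 + 9 = 48
σ = (2, 1, 4, 3): 15 + (-4) + 5 + 7 = 23
σ = (2, 3, 1, 4): 15 + 25 + 29 + 9 = 78
σ = (2, 3, 4, 1): 15 + 25 + 5 + 5 = 50
σ = (2, 4, 1, 3): 15 + 1 + 29 + 7 = 52
σ = (2, 4, 3, 1): 15 + 1 + 28 + 5 = 49
σ = (3, 1, 2, 4): 18 + (-4) + 6 + 9 = 29
σ = (3, 1, 4, 2): 18 + (-4) + 5 + 29 = 48
σ = (3, 2, 1, 4): 18 + (-7) + 29 + 9 = 49
σ = (3, 2, 4, 1): 18 + (-7) + 5 + 5 = 21
σ = (3, 4, 1, 2): 18 + 1 + 29 + 29 = 77
σ = (3, 4, 2, 1): 18 + 1 + 6 + 5 = 30
σ = (4, 1, 2, 3): 5 + (-4) + 6 + 7 = 14
σ = (4, 1, 3, 2): 5 + (-4) + 28 + 29 = 58
σ = (4, 2, 1, 3): 5 + (-7) + 29 + 7 = 34
σ = (4, 2, 3, 1): 5 + (-7) + 28 + 5 = 31
σ = (4, 3, 1, 2): 5 + 25 + 29 + 29 = 88
σ = (4, 3, 2, 1): 5 + 25 + 6 + 5 = 41
Optimal value attained by: σ = (4, 3, 1, 2).
Answer: det⊕(W) = 88; verdict: NONSINGULAR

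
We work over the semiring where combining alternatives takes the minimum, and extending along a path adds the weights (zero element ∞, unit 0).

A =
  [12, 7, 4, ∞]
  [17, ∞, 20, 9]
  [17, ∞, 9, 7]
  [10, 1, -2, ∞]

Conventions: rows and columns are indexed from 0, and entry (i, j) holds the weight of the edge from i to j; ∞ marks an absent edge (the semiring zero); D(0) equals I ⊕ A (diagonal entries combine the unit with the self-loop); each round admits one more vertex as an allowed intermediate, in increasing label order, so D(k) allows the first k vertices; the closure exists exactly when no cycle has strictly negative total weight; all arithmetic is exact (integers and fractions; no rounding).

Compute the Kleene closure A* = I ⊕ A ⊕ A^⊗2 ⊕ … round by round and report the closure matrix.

D(0):
  [0, 7, 4, ∞]
  [17, 0, 20, 9]
  [17, ∞, 0, 7]
  [10, 1, -2, 0]
D(1):
  [0, 7, 4, ∞]
  [17, 0, 20, 9]
  [17, 24, 0, 7]
  [10, 1, -2, 0]
D(2):
  [0, 7, 4, 16]
  [17, 0, 20, 9]
  [17, 24, 0, 7]
  [10, 1, -2, 0]
D(3):
  [0, 7, 4, 11]
  [17, 0, 20, 9]
  [17, 24, 0, 7]
  [10, 1, -2, 0]
D(4):
  [0, 7, 4, 11]
  [17, 0, 7, 9]
  [17, 8, 0, 7]
  [10, 1, -2, 0]
Answer: A* = [[0, 7, 4, 11], [17, 0, 7, 9], [17, 8, 0, 7], [10, 1, -2, 0]]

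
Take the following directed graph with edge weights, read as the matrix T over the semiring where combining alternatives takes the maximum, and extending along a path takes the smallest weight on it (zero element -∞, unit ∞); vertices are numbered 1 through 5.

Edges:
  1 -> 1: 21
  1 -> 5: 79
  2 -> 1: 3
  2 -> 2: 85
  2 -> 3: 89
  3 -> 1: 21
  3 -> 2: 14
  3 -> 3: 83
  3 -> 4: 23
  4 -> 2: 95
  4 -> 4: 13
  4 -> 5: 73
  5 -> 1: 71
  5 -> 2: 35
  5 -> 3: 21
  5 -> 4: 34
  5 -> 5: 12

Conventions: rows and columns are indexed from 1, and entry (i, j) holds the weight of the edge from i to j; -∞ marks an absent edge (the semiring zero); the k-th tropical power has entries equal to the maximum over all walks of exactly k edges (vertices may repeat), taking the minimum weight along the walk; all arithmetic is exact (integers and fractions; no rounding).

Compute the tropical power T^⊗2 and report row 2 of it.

T^⊗2:
  [71, 35, 21, 34, 21]
  [21, 85, 85, 23, 3]
  [21, 23, 83, 23, 23]
  [71, 85, 89, 34, 13]
  [21, 35, 35, 21, 71]
Answer: row 2 of T^⊗2 = [21, 85, 85, 23, 3]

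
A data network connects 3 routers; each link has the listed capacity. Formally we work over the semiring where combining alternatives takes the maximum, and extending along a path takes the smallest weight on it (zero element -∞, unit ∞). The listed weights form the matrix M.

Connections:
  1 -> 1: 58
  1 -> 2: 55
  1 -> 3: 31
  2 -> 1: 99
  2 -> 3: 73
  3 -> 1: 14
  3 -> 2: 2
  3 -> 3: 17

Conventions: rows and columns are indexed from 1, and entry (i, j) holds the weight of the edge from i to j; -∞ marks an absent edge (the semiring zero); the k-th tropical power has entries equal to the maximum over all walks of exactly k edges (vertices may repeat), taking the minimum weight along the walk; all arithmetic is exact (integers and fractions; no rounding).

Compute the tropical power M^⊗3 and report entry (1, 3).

M^⊗2:
  [58, 55, 55]
  [58, 55, 31]
  [14, 14, 17]
M^⊗3:
  [58, 55, 55]
  [58, 55, 55]
  [14, 14, 17]
Key observation: the optimum is the walk 1->1->2->3, with weight 58 min 55 min 73 = 55.
Optimal value attained by: walk 1->1->2->3.
Answer: (M^⊗3)[1][3] = 55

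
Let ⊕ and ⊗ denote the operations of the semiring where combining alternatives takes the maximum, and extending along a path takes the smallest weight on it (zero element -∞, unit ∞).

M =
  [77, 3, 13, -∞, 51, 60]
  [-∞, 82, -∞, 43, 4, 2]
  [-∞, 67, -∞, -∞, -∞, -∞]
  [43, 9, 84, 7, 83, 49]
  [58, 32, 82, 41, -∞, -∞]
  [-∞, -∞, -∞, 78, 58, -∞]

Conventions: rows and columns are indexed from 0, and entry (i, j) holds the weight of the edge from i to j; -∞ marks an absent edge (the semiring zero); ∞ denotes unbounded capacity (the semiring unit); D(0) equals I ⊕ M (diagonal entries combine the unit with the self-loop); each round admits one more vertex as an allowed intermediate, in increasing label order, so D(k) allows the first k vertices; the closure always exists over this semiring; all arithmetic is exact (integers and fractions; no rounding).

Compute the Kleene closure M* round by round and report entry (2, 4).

D(0):
  [∞, 3, 13, -∞, 51, 60]
  [-∞, ∞, -∞, 43, 4, 2]
  [-∞, 67, ∞, -∞, -∞, -∞]
  [43, 9, 84, ∞, 83, 49]
  [58, 32, 82, 41, ∞, -∞]
  [-∞, -∞, -∞, 78, 58, ∞]
D(1):
  [∞, 3, 13, -∞, 51, 60]
  [-∞, ∞, -∞, 43, 4, 2]
  [-∞, 67, ∞, -∞, -∞, -∞]
  [43, 9, 84, ∞, 83, 49]
  [58, 32, 82, 41, ∞, 58]
  [-∞, -∞, -∞, 78, 58, ∞]
D(2):
  [∞, 3, 13, 3, 51, 60]
  [-∞, ∞, -∞, 43, 4, 2]
  [-∞, 67, ∞, 43, 4, 2]
  [43, 9, 84, ∞, 83, 49]
  [58, 32, 82, 41, ∞, 58]
  [-∞, -∞, -∞, 78, 58, ∞]
D(3):
  [∞, 13, 13, 13, 51, 60]
  [-∞, ∞, -∞, 43, 4, 2]
  [-∞, 67, ∞, 43, 4, 2]
  [43, 67, 84, ∞, 83, 49]
  [58, 67, 82, 43, ∞, 58]
  [-∞, -∞, -∞, 78, 58, ∞]
D(4):
  [∞, 13, 13, 13, 51, 60]
  [43, ∞, 43, 43, 43, 43]
  [43, 67, ∞, 43, 43, 43]
  [43, 67, 84, ∞, 83, 49]
  [58, 67, 82, 43, ∞, 58]
  [43, 67, 78, 78, 78, ∞]
D(5):
  [∞, 51, 51, 43, 51, 60]
  [43, ∞, 43, 43, 43, 43]
  [43, 67, ∞, 43, 43, 43]
  [58, 67, 84, ∞, 83, 58]
  [58, 67, 82, 43, ∞, 58]
  [58, 67, 78, 78, 78, ∞]
D(6):
  [∞, 60, 60, 60, 60, 60]
  [43, ∞, 43, 43, 43, 43]
  [43, 67, ∞, 43, 43, 43]
  [58, 67, 84, ∞, 83, 58]
  [58, 67, 82, 58, ∞, 58]
  [58, 67, 78, 78, 78, ∞]
Answer: M*[2][4] = 43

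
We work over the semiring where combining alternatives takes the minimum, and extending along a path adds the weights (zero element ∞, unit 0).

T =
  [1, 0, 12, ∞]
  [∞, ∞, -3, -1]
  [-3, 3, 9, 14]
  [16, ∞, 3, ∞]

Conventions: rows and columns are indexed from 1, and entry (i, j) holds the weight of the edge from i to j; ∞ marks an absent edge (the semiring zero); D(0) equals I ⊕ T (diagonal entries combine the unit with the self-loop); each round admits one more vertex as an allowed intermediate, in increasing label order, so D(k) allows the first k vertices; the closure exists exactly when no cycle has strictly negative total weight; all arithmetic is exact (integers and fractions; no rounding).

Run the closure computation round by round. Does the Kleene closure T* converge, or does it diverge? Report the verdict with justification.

D(0):
  [0, 0, 12, ∞]
  [∞, 0, -3, -1]
  [-3, 3, 0, 14]
  [16, ∞, 3, 0]
D(1):
  [0, 0, 12, ∞]
  [∞, 0, -3, -1]
  [-3, -3, 0, 14]
  [16, 16, 3, 0]
Detection: at round 2, diagonal entry (3, 3) turns strictly negative.
Key observation: the cycle 3->1->2->3 has total weight (-3) + 0 + (-3), which is strictly negative.
Answer: DIVERGES — negative cycle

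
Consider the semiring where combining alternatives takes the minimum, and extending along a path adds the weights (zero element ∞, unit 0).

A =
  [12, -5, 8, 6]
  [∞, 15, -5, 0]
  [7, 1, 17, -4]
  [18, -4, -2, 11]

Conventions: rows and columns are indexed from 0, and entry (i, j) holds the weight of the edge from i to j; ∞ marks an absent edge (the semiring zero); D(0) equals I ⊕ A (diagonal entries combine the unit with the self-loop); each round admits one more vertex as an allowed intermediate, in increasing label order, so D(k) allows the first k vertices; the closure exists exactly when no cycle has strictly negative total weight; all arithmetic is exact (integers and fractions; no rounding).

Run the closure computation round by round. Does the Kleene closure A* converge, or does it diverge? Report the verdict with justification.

D(0):
  [0, -5, 8, 6]
  [∞, 0, -5, 0]
  [7, 1, 0, -4]
  [18, -4, -2, 0]
D(1):
  [0, -5, 8, 6]
  [∞, 0, -5, 0]
  [7, 1, 0, -4]
  [18, -4, -2, 0]
Detection: at round 2, diagonal entry (2, 2) turns strictly negative.
Key observation: the cycle 2->0->1->2 has total weight 7 + (-5) + (-5), which is strictly negative.
Answer: DIVERGES — negative cycle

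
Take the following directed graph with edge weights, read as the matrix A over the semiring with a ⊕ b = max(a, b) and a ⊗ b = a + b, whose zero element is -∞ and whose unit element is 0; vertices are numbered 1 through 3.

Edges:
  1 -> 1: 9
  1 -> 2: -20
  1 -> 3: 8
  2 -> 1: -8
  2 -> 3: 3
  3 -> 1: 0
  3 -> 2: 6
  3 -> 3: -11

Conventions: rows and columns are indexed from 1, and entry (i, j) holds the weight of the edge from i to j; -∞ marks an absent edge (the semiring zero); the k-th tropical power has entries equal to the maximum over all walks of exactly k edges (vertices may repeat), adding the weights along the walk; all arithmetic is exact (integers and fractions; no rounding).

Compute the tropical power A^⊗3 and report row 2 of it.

A^⊗2:
  [18, 14, 17]
  [3, 9, 0]
  [9, -5, 9]
A^⊗3:
  [27, 23, 26]
  [12, 6, 12]
  [18, 15, 17]
Answer: row 2 of A^⊗3 = [12, 6, 12]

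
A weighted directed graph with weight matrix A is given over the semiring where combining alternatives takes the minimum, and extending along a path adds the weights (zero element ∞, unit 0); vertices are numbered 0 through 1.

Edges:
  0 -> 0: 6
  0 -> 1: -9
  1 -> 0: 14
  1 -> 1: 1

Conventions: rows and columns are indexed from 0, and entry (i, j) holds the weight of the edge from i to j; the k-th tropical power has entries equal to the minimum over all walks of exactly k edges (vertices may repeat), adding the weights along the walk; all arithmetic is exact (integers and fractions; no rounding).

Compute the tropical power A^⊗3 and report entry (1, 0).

A^⊗2:
  [5, -8]
  [15, 2]
A^⊗3:
  [6, -7]
  [16, 3]
Key observation: the optimum is the walk 1->1->1->0, with weight 1 + 1 + 14 = 16.
Optimal value attained by: walk 1->1->1->0.
Answer: (A^⊗3)[1][0] = 16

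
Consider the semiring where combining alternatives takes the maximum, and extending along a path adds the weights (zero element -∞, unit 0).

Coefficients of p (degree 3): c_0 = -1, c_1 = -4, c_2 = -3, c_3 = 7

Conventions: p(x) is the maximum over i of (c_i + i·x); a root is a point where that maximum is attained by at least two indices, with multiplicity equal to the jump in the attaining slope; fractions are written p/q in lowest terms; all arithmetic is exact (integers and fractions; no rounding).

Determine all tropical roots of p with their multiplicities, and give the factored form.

hull edge (i=0, c=-1) to (i=3, c=7): slope 8/3, span 3
Factored form: p(x) = 7 ⊗ (x ⊕ (-8/3)) ⊗ (x ⊕ (-8/3)) ⊗ (x ⊕ (-8/3))
Answer: roots = -8/3 (mult 3)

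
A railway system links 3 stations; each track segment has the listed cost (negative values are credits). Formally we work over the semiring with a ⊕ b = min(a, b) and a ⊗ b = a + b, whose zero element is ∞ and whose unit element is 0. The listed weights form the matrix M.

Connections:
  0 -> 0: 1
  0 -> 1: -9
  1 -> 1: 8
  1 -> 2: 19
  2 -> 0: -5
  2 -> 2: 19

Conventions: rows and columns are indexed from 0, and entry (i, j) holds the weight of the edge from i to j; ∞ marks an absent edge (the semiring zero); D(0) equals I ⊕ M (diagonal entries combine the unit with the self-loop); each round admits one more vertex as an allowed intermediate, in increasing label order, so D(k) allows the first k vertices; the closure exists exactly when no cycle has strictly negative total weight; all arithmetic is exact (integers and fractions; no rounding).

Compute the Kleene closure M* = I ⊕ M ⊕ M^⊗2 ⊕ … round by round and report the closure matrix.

D(0):
  [0, -9, ∞]
  [∞, 0, 19]
  [-5, ∞, 0]
D(1):
  [0, -9, ∞]
  [∞, 0, 19]
  [-5, -14, 0]
D(2):
  [0, -9, 10]
  [∞, 0, 19]
  [-5, -14, 0]
D(3):
  [0, -9, 10]
  [14, 0, 19]
  [-5, -14, 0]
Answer: M* = [[0, -9, 10], [14, 0, 19], [-5, -14, 0]]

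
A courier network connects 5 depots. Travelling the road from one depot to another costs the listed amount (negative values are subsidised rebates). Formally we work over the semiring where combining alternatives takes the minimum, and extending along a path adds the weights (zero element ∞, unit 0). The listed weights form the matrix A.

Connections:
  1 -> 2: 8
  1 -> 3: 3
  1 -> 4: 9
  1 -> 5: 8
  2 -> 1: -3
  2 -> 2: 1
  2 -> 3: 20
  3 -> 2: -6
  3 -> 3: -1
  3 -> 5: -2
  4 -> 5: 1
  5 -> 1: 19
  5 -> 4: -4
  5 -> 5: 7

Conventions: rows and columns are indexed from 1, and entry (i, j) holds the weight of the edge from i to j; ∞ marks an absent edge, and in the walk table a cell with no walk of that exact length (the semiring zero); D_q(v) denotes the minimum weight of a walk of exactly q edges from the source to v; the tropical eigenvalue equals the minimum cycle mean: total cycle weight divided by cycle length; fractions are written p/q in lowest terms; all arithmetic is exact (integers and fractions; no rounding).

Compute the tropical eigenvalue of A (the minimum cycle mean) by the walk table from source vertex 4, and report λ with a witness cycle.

q=0: [∞, ∞, ∞, 0, ∞]
q=1: [∞, ∞, ∞, ∞, 1]
q=2: [20, ∞, ∞, -3, 8]
q=3: [27, 28, 23, 4, -2]
q=4: [17, 17, 22, -6, 5]
q=5: [14, 16, 20, 1, -5]
Optimal cycle mean attained by: cycle 1->3->2->1, total 3 + (-6) + (-3), length 3.
Answer: λ = -2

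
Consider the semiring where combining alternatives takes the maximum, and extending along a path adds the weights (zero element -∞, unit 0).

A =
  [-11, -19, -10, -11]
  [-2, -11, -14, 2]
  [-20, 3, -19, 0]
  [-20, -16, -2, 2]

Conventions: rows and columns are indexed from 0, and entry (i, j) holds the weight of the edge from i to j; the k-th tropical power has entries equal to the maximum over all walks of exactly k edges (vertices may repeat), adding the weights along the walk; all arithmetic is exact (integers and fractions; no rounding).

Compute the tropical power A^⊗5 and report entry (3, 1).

A^⊗2:
  [-21, -7, -13, -9]
  [-13, -11, 0, 4]
  [1, -8, -2, 5]
  [-18, 1, 0, 4]
A^⊗3:
  [-9, -10, -11, -5]
  [-13, 3, 2, 6]
  [-10, 1, 3, 7]
  [-1, 3, 2, 6]
A^⊗4:
  [-12, -8, -7, -3]
  [1, 5, 4, 8]
  [-1, 6, 5, 9]
  [1, 5, 4, 8]
A^⊗5:
  [-10, -4, -5, -1]
  [3, 7, 6, 10]
  [4, 8, 7, 11]
  [3, 7, 6, 10]
Key observation: the optimum is the walk 3->3->3->3->2->1, with weight 2 + 2 + 2 + (-2) + 3 = 7.
Optimal value attained by: walk 3->3->3->3->2->1.
Answer: (A^⊗5)[3][1] = 7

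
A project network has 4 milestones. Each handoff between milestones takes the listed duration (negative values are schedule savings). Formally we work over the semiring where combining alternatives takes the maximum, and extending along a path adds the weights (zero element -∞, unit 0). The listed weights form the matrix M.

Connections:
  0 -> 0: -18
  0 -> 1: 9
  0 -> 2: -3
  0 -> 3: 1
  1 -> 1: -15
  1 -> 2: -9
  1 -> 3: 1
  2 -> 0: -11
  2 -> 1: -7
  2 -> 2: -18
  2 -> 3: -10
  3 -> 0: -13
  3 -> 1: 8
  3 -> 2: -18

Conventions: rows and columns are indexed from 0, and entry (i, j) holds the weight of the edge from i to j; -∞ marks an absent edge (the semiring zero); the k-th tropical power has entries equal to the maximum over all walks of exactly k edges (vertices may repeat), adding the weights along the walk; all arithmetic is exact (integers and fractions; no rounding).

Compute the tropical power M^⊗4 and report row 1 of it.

M^⊗2:
  [-12, 9, 0, 10]
  [-12, 9, -17, -14]
  [-23, -2, -14, -6]
  [-29, -4, -1, 9]
M^⊗3:
  [-3, 18, 0, 10]
  [-27, -3, 0, 10]
  [-19, 2, -11, -1]
  [-4, 17, -9, -3]
M^⊗4:
  [-3, 18, 9, 19]
  [-3, 18, -8, -2]
  [-14, 7, -7, 3]
  [-16, 5, 8, 18]
Answer: row 1 of M^⊗4 = [-3, 18, -8, -2]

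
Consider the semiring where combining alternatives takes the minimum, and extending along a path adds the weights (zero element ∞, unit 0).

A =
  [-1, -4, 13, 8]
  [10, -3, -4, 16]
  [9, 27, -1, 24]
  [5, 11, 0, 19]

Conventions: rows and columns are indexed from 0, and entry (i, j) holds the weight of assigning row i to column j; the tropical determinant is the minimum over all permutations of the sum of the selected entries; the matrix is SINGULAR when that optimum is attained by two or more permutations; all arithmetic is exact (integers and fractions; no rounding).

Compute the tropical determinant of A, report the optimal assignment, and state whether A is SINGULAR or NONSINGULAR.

σ = (0, 1, 2, 3): (-1) + (-3) + (-1) + 19 = 14
σ = (0, 1, 3, 2): (-1) + (-3) + 24 + 0 = 20
σ = (0, 2, 1, 3): (-1) + (-4) + 27 + 19 = 41
σ = (0, 2, 3, 1): (-1) + (-4) + 24 + 11 = 30
σ = (0, 3, 1, 2): (-1) + 16 + 27 + 0 = 42
σ = (0, 3, 2, 1): (-1) + 16 + (-1) + 11 = 25
σ = (1, 0, 2, 3): (-4) + 10 + (-1) + 19 = 24
σ = (1, 0, 3, 2): (-4) + 10 + 24 + 0 = 30
σ = (1, 2, 0, 3): (-4) + (-4) + 9 + 19 = 20
σ = (1, 2, 3, 0): (-4) + (-4) + 24 + 5 = 21
σ = (1, 3, 0, 2): (-4) + 16 + 9 + 0 = 21
σ = (1, 3, 2, 0): (-4) + 16 + (-1) + 5 = 16
σ = (2, 0, 1, 3): 13 + 10 + 27 + 19 = 69
σ = (2, 0, 3, 1): 13 + 10 + 24 + 11 = 58
σ = (2, 1, 0, 3): 13 + (-3) + 9 + 19 = 38
σ = (2, 1, 3, 0): 13 + (-3) + 24 + 5 = 39
σ = (2, 3, 0, 1): 13 + 16 + 9 + 11 = 49
σ = (2, 3, 1, 0): 13 + 16 + 27 + 5 = 61
σ = (3, 0, 1, 2): 8 + 10 + 27 + 0 = 45
σ = (3, 0, 2, 1): 8 + 10 + (-1) + 11 = 28
σ = (3, 1, 0, 2): 8 + (-3) + 9 + 0 = 14
σ = (3, 1, 2, 0): 8 + (-3) + (-1) + 5 = 9
σ = (3, 2, 0, 1): 8 + (-4) + 9 + 11 = 24
σ = (3, 2, 1, 0): 8 + (-4) + 27 + 5 = 36
Optimal value attained by: σ = (3, 1, 2, 0).
Answer: det⊕(A) = 9; verdict: NONSINGULAR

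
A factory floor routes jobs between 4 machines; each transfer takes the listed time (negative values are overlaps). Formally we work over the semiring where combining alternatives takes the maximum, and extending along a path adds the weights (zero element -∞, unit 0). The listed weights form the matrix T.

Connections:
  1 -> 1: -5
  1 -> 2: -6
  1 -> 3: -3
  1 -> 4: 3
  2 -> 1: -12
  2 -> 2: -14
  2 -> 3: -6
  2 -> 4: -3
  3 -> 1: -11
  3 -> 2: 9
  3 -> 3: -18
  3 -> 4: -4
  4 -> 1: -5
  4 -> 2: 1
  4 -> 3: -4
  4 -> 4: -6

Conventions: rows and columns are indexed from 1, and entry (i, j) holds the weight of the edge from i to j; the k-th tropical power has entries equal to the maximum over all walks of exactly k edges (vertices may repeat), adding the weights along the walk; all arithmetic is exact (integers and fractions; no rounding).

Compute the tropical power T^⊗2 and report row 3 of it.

T^⊗2:
  [-2, 6, -1, -2]
  [-8, 3, -7, -9]
  [-3, -3, 3, 6]
  [-10, 5, -5, -2]
Answer: row 3 of T^⊗2 = [-3, -3, 3, 6]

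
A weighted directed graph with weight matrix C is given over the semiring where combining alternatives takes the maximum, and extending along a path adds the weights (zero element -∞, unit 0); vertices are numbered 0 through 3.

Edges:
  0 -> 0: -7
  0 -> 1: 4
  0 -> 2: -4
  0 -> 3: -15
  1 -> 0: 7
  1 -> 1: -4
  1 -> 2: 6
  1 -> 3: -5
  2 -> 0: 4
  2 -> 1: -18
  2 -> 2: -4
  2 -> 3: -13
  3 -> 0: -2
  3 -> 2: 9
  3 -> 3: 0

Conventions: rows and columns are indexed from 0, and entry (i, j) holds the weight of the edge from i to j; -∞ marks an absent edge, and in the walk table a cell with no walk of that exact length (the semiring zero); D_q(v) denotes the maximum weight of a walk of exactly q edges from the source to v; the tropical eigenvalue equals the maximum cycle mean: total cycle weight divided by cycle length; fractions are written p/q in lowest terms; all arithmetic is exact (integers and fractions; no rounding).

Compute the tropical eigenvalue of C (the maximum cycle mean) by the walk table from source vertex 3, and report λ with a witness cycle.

q=0: [-∞, -∞, -∞, 0]
q=1: [-2, -∞, 9, 0]
q=2: [13, 2, 9, 0]
q=3: [13, 17, 9, 0]
q=4: [24, 17, 23, 12]
Optimal cycle mean attained by: cycle 0->1->0, total 4 + 7, length 2.
Answer: λ = 11/2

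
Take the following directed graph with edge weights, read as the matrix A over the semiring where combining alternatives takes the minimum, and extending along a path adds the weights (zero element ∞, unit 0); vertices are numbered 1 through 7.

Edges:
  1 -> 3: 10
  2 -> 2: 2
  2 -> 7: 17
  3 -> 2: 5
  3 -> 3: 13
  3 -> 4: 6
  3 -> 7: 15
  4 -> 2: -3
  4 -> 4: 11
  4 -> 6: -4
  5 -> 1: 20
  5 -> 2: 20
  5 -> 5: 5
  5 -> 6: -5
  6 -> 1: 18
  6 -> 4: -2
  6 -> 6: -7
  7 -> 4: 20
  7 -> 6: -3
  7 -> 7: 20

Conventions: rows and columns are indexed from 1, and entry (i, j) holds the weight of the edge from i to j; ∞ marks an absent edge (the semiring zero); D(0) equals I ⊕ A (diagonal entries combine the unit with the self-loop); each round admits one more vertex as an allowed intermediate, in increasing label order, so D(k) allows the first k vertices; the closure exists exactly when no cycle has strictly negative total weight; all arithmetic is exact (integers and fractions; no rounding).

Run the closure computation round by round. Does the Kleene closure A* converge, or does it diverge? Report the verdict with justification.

Detection: at round 0, diagonal entry (6, 6) turns strictly negative.
Key observation: the cycle 6->6 has total weight (-7), which is strictly negative.
Answer: DIVERGES — negative cycle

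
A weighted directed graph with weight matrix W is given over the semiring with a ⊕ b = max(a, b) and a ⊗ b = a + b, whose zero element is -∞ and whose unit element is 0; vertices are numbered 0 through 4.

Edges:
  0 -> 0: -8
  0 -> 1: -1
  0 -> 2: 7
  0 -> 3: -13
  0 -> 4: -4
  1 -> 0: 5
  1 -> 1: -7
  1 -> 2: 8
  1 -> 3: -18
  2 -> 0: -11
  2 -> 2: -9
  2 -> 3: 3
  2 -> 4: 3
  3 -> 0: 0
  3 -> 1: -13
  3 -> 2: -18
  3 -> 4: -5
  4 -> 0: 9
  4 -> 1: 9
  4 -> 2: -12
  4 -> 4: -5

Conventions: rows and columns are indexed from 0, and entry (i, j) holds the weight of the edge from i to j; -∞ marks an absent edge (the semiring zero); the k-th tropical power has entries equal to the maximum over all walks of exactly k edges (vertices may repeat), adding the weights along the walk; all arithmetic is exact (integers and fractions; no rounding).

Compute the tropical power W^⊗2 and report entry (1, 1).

W^⊗2:
  [5, 5, 7, 10, 10]
  [-2, 4, 12, 11, 11]
  [12, 12, -4, -6, -2]
  [4, 4, 7, -13, -4]
  [14, 8, 17, -4, 5]
Key observation: the optimum is the walk 1->0->1, with weight 5 + (-1) = 4.
Optimal value attained by: walk 1->0->1.
Answer: (W^⊗2)[1][1] = 4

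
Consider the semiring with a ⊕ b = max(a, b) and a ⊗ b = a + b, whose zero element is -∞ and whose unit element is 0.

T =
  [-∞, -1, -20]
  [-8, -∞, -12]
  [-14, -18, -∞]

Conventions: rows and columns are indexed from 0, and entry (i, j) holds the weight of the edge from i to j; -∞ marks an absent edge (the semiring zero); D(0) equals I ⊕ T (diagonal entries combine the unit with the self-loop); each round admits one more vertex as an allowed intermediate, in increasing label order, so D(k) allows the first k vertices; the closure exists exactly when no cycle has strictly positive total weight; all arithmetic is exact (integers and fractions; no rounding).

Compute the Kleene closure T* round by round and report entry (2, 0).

D(0):
  [0, -1, -20]
  [-8, 0, -12]
  [-14, -18, 0]
D(1):
  [0, -1, -20]
  [-8, 0, -12]
  [-14, -15, 0]
D(2):
  [0, -1, -13]
  [-8, 0, -12]
  [-14, -15, 0]
D(3):
  [0, -1, -13]
  [-8, 0, -12]
  [-14, -15, 0]
Answer: T*[2][0] = -14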